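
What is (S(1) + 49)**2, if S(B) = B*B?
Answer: 2500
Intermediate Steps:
S(B) = B**2
(S(1) + 49)**2 = (1**2 + 49)**2 = (1 + 49)**2 = 50**2 = 2500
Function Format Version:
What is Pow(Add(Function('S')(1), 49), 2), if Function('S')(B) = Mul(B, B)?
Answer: 2500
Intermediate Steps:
Function('S')(B) = Pow(B, 2)
Pow(Add(Function('S')(1), 49), 2) = Pow(Add(Pow(1, 2), 49), 2) = Pow(Add(1, 49), 2) = Pow(50, 2) = 2500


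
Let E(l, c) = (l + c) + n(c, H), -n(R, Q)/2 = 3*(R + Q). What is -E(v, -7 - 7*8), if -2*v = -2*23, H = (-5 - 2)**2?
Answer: -44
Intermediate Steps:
H = 49 (H = (-7)**2 = 49)
n(R, Q) = -6*Q - 6*R (n(R, Q) = -6*(R + Q) = -6*(Q + R) = -2*(3*Q + 3*R) = -6*Q - 6*R)
v = 23 (v = -(-1)*23 = -1/2*(-46) = 23)
E(l, c) = -294 + l - 5*c (E(l, c) = (l + c) + (-6*49 - 6*c) = (c + l) + (-294 - 6*c) = -294 + l - 5*c)
-E(v, -7 - 7*8) = -(-294 + 23 - 5*(-7 - 7*8)) = -(-294 + 23 - 5*(-7 - 56)) = -(-294 + 23 - 5*(-63)) = -(-294 + 23 + 315) = -1*44 = -44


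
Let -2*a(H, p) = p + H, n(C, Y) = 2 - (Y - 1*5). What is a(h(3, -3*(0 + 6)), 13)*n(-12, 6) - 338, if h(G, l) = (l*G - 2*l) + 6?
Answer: -677/2 ≈ -338.50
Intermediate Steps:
n(C, Y) = 7 - Y (n(C, Y) = 2 - (Y - 5) = 2 - (-5 + Y) = 2 + (5 - Y) = 7 - Y)
h(G, l) = 6 - 2*l + G*l (h(G, l) = (G*l - 2*l) + 6 = (-2*l + G*l) + 6 = 6 - 2*l + G*l)
a(H, p) = -H/2 - p/2 (a(H, p) = -(p + H)/2 = -(H + p)/2 = -H/2 - p/2)
a(h(3, -3*(0 + 6)), 13)*n(-12, 6) - 338 = (-(6 - (-6)*(0 + 6) + 3*(-3*(0 + 6)))/2 - 1/2*13)*(7 - 1*6) - 338 = (-(6 - (-6)*6 + 3*(-3*6))/2 - 13/2)*(7 - 6) - 338 = (-(6 - 2*(-18) + 3*(-18))/2 - 13/2)*1 - 338 = (-(6 + 36 - 54)/2 - 13/2)*1 - 338 = (-1/2*(-12) - 13/2)*1 - 338 = (6 - 13/2)*1 - 338 = -1/2*1 - 338 = -1/2 - 338 = -677/2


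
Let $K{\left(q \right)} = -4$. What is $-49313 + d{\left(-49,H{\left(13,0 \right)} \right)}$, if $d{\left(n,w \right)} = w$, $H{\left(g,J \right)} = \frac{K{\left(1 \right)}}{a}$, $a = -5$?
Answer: $- \frac{246561}{5} \approx -49312.0$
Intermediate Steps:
$H{\left(g,J \right)} = \frac{4}{5}$ ($H{\left(g,J \right)} = - \frac{4}{-5} = \left(-4\right) \left(- \frac{1}{5}\right) = \frac{4}{5}$)
$-49313 + d{\left(-49,H{\left(13,0 \right)} \right)} = -49313 + \frac{4}{5} = - \frac{246561}{5}$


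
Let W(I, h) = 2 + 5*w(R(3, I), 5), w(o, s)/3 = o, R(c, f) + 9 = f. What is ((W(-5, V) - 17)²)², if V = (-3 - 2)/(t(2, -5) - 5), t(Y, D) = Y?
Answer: 2562890625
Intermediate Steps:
R(c, f) = -9 + f
w(o, s) = 3*o
V = 5/3 (V = (-3 - 2)/(2 - 5) = -5/(-3) = -5*(-⅓) = 5/3 ≈ 1.6667)
W(I, h) = -133 + 15*I (W(I, h) = 2 + 5*(3*(-9 + I)) = 2 + 5*(-27 + 3*I) = 2 + (-135 + 15*I) = -133 + 15*I)
((W(-5, V) - 17)²)² = (((-133 + 15*(-5)) - 17)²)² = (((-133 - 75) - 17)²)² = ((-208 - 17)²)² = ((-225)²)² = 50625² = 2562890625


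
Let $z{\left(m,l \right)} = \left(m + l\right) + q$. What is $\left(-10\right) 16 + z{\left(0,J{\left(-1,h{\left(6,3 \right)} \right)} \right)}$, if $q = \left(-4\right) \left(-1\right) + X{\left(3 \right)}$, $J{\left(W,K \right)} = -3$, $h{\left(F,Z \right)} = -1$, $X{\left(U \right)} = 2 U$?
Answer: $-153$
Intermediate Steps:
$q = 10$ ($q = \left(-4\right) \left(-1\right) + 2 \cdot 3 = 4 + 6 = 10$)
$z{\left(m,l \right)} = 10 + l + m$ ($z{\left(m,l \right)} = \left(m + l\right) + 10 = \left(l + m\right) + 10 = 10 + l + m$)
$\left(-10\right) 16 + z{\left(0,J{\left(-1,h{\left(6,3 \right)} \right)} \right)} = \left(-10\right) 16 + \left(10 - 3 + 0\right) = -160 + 7 = -153$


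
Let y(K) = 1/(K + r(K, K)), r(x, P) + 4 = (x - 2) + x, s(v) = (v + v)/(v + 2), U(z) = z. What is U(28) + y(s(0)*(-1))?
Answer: 167/6 ≈ 27.833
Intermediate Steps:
s(v) = 2*v/(2 + v) (s(v) = (2*v)/(2 + v) = 2*v/(2 + v))
r(x, P) = -6 + 2*x (r(x, P) = -4 + ((x - 2) + x) = -4 + ((-2 + x) + x) = -4 + (-2 + 2*x) = -6 + 2*x)
y(K) = 1/(-6 + 3*K) (y(K) = 1/(K + (-6 + 2*K)) = 1/(-6 + 3*K))
U(28) + y(s(0)*(-1)) = 28 + 1/(3*(-2 + (2*0/(2 + 0))*(-1))) = 28 + 1/(3*(-2 + (2*0/2)*(-1))) = 28 + 1/(3*(-2 + (2*0*(½))*(-1))) = 28 + 1/(3*(-2 + 0*(-1))) = 28 + 1/(3*(-2 + 0)) = 28 + (⅓)/(-2) = 28 + (⅓)*(-½) = 28 - ⅙ = 167/6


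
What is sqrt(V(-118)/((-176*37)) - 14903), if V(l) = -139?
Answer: 3*I*sqrt(4388735131)/1628 ≈ 122.08*I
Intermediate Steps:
sqrt(V(-118)/((-176*37)) - 14903) = sqrt(-139/((-176*37)) - 14903) = sqrt(-139/(-6512) - 14903) = sqrt(-139*(-1/6512) - 14903) = sqrt(139/6512 - 14903) = sqrt(-97048197/6512) = 3*I*sqrt(4388735131)/1628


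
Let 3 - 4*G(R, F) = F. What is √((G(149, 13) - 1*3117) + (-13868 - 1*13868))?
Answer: I*√123422/2 ≈ 175.66*I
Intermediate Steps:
G(R, F) = ¾ - F/4
√((G(149, 13) - 1*3117) + (-13868 - 1*13868)) = √(((¾ - ¼*13) - 1*3117) + (-13868 - 1*13868)) = √(((¾ - 13/4) - 3117) + (-13868 - 13868)) = √((-5/2 - 3117) - 27736) = √(-6239/2 - 27736) = √(-61711/2) = I*√123422/2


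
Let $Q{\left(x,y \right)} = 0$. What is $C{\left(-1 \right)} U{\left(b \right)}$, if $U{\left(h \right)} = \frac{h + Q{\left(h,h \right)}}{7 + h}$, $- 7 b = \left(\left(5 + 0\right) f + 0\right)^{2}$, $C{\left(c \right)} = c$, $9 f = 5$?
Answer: $\frac{625}{3344} \approx 0.1869$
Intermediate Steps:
$f = \frac{5}{9}$ ($f = \frac{1}{9} \cdot 5 = \frac{5}{9} \approx 0.55556$)
$b = - \frac{625}{567}$ ($b = - \frac{\left(\left(5 + 0\right) \frac{5}{9} + 0\right)^{2}}{7} = - \frac{\left(5 \cdot \frac{5}{9} + 0\right)^{2}}{7} = - \frac{\left(\frac{25}{9} + 0\right)^{2}}{7} = - \frac{\left(\frac{25}{9}\right)^{2}}{7} = \left(- \frac{1}{7}\right) \frac{625}{81} = - \frac{625}{567} \approx -1.1023$)
$U{\left(h \right)} = \frac{h}{7 + h}$ ($U{\left(h \right)} = \frac{h + 0}{7 + h} = \frac{h}{7 + h}$)
$C{\left(-1 \right)} U{\left(b \right)} = - \frac{-625}{567 \left(7 - \frac{625}{567}\right)} = - \frac{-625}{567 \cdot \frac{3344}{567}} = - \frac{\left(-625\right) 567}{567 \cdot 3344} = \left(-1\right) \left(- \frac{625}{3344}\right) = \frac{625}{3344}$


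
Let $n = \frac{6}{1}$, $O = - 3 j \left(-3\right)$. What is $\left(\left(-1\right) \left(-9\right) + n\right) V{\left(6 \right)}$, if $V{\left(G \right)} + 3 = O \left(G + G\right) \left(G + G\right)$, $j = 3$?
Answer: $58275$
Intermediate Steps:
$O = 27$ ($O = \left(-3\right) 3 \left(-3\right) = \left(-9\right) \left(-3\right) = 27$)
$V{\left(G \right)} = -3 + 108 G^{2}$ ($V{\left(G \right)} = -3 + 27 \left(G + G\right) \left(G + G\right) = -3 + 27 \cdot 2 G 2 G = -3 + 54 G 2 G = -3 + 108 G^{2}$)
$n = 6$ ($n = 6 \cdot 1 = 6$)
$\left(\left(-1\right) \left(-9\right) + n\right) V{\left(6 \right)} = \left(\left(-1\right) \left(-9\right) + 6\right) \left(-3 + 108 \cdot 6^{2}\right) = \left(9 + 6\right) \left(-3 + 108 \cdot 36\right) = 15 \left(-3 + 3888\right) = 15 \cdot 3885 = 58275$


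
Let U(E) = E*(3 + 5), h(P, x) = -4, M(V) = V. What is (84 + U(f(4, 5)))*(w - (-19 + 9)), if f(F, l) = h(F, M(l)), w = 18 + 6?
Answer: 1768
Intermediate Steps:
w = 24
f(F, l) = -4
U(E) = 8*E (U(E) = E*8 = 8*E)
(84 + U(f(4, 5)))*(w - (-19 + 9)) = (84 + 8*(-4))*(24 - (-19 + 9)) = (84 - 32)*(24 - 1*(-10)) = 52*(24 + 10) = 52*34 = 1768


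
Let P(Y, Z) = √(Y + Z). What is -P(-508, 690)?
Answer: -√182 ≈ -13.491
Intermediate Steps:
-P(-508, 690) = -√(-508 + 690) = -√182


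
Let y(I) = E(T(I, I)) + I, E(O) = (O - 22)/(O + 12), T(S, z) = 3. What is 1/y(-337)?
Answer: -15/5074 ≈ -0.0029562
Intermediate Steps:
E(O) = (-22 + O)/(12 + O)
y(I) = -19/15 + I (y(I) = (-22 + 3)/(12 + 3) + I = -19/15 + I)
1/y(-337) = 1/(-19/15 - 337) = 1/(-5074/15) = -15/5074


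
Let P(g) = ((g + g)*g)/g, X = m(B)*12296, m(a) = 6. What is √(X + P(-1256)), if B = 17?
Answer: 4*√4454 ≈ 266.95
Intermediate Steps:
X = 73776 (X = 6*12296 = 73776)
P(g) = 2*g (P(g) = ((2*g)*g)/g = (2*g²)/g = 2*g)
√(X + P(-1256)) = √(73776 + 2*(-1256)) = √(73776 - 2512) = √71264 = 4*√4454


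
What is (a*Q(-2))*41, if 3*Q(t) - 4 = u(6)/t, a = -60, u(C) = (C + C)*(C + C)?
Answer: 55760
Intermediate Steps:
u(C) = 4*C² (u(C) = (2*C)*(2*C) = 4*C²)
Q(t) = 4/3 + 48/t (Q(t) = 4/3 + ((4*6²)/t)/3 = 4/3 + ((4*36)/t)/3 = 4/3 + (144/t)/3 = 4/3 + 48/t)
(a*Q(-2))*41 = -60*(4/3 + 48/(-2))*41 = -60*(4/3 + 48*(-½))*41 = -60*(4/3 - 24)*41 = -60*(-68/3)*41 = 1360*41 = 55760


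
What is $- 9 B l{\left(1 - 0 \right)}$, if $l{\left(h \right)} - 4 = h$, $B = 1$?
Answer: $-45$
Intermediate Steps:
$l{\left(h \right)} = 4 + h$
$- 9 B l{\left(1 - 0 \right)} = \left(-9\right) 1 \left(4 + \left(1 - 0\right)\right) = - 9 \left(4 + \left(1 + 0\right)\right) = - 9 \left(4 + 1\right) = \left(-9\right) 5 = -45$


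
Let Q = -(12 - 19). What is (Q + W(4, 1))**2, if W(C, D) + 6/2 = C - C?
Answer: 16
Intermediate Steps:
Q = 7 (Q = -1*(-7) = 7)
W(C, D) = -3 (W(C, D) = -3 + (C - C) = -3 + 0 = -3)
(Q + W(4, 1))**2 = (7 - 3)**2 = 4**2 = 16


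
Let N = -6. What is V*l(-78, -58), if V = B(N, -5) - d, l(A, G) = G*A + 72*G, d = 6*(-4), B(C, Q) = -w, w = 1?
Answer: 8004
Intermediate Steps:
B(C, Q) = -1 (B(C, Q) = -1*1 = -1)
d = -24
l(A, G) = 72*G + A*G (l(A, G) = A*G + 72*G = 72*G + A*G)
V = 23 (V = -1 - 1*(-24) = -1 + 24 = 23)
V*l(-78, -58) = 23*(-58*(72 - 78)) = 23*(-58*(-6)) = 23*348 = 8004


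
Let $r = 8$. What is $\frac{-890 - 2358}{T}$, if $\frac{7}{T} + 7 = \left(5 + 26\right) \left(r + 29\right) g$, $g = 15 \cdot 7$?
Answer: $-55878592$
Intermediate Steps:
$g = 105$
$T = \frac{1}{17204}$ ($T = \frac{7}{-7 + \left(5 + 26\right) \left(8 + 29\right) 105} = \frac{7}{-7 + 31 \cdot 37 \cdot 105} = \frac{7}{-7 + 1147 \cdot 105} = \frac{7}{-7 + 120435} = \frac{7}{120428} = 7 \cdot \frac{1}{120428} = \frac{1}{17204} \approx 5.8126 \cdot 10^{-5}$)
$\frac{-890 - 2358}{T} = \left(-890 - 2358\right) \frac{1}{\frac{1}{17204}} = \left(-3248\right) 17204 = -55878592$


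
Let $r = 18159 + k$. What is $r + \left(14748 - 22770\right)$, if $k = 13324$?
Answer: $23461$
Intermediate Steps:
$r = 31483$ ($r = 18159 + 13324 = 31483$)
$r + \left(14748 - 22770\right) = 31483 + \left(14748 - 22770\right) = 31483 - 8022 = 23461$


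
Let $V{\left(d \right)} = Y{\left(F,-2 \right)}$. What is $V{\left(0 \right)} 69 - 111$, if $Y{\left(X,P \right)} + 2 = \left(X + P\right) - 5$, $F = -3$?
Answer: $-939$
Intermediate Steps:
$Y{\left(X,P \right)} = -7 + P + X$ ($Y{\left(X,P \right)} = -2 - \left(5 - P - X\right) = -2 + \left(-5 + P + X\right) = -7 + P + X$)
$V{\left(d \right)} = -12$ ($V{\left(d \right)} = -7 - 2 - 3 = -12$)
$V{\left(0 \right)} 69 - 111 = \left(-12\right) 69 - 111 = -828 - 111 = -939$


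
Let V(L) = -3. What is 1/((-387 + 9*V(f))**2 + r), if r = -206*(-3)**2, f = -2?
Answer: 1/169542 ≈ 5.8982e-6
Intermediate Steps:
r = -1854 (r = -206*9 = -1854)
1/((-387 + 9*V(f))**2 + r) = 1/((-387 + 9*(-3))**2 - 1854) = 1/((-387 - 27)**2 - 1854) = 1/((-414)**2 - 1854) = 1/(171396 - 1854) = 1/169542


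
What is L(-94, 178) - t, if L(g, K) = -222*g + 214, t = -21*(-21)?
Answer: 20641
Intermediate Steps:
t = 441
L(g, K) = 214 - 222*g
L(-94, 178) - t = (214 - 222*(-94)) - 1*441 = (214 + 20868) - 441 = 21082 - 441 = 20641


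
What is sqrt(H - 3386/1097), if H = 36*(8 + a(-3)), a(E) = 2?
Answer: 37*sqrt(313742)/1097 ≈ 18.892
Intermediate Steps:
H = 360 (H = 36*(8 + 2) = 36*10 = 360)
sqrt(H - 3386/1097) = sqrt(360 - 3386/1097) = sqrt(391534/1097) = 37*sqrt(313742)/1097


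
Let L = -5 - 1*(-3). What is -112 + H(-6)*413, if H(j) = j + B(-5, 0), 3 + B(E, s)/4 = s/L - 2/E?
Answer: -34426/5 ≈ -6885.2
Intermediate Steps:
L = -2 (L = -5 + 3 = -2)
B(E, s) = -12 - 8/E - 2*s (B(E, s) = -12 + 4*(s/(-2) - 2/E) = -12 + 4*(s*(-½) - 2/E) = -12 + 4*(-s/2 - 2/E) = -12 + 4*(-2/E - s/2) = -12 + (-8/E - 2*s) = -12 - 8/E - 2*s)
H(j) = -52/5 + j (H(j) = j + (-12 - 8/(-5) - 2*0) = j + (-12 - 8*(-⅕) + 0) = j + (-12 + 8/5 + 0) = j - 52/5 = -52/5 + j)
-112 + H(-6)*413 = -112 + (-52/5 - 6)*413 = -112 - 82/5*413 = -112 - 33866/5 = -34426/5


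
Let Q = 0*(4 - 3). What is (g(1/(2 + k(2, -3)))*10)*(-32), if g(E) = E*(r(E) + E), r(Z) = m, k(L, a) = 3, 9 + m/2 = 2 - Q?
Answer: 4416/5 ≈ 883.20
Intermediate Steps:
Q = 0 (Q = 0*1 = 0)
m = -14 (m = -18 + 2*(2 - 1*0) = -18 + 2*(2 + 0) = -18 + 2*2 = -18 + 4 = -14)
r(Z) = -14
g(E) = E*(-14 + E)
(g(1/(2 + k(2, -3)))*10)*(-32) = (((-14 + 1/(2 + 3))/(2 + 3))*10)*(-32) = (((-14 + 1/5)/5)*10)*(-32) = (((-14 + ⅕)/5)*10)*(-32) = (((⅕)*(-69/5))*10)*(-32) = -69/25*10*(-32) = -138/5*(-32) = 4416/5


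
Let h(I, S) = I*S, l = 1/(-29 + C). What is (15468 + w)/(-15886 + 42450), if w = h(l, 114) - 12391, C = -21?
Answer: 19217/166025 ≈ 0.11575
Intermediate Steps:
l = -1/50 (l = 1/(-29 - 21) = 1/(-50) = -1/50 ≈ -0.020000)
w = -309832/25 (w = -1/50*114 - 12391 = -57/25 - 12391 = -309832/25 ≈ -12393.)
(15468 + w)/(-15886 + 42450) = (15468 - 309832/25)/(-15886 + 42450) = (76868/25)/26564 = (76868/25)*(1/26564) = 19217/166025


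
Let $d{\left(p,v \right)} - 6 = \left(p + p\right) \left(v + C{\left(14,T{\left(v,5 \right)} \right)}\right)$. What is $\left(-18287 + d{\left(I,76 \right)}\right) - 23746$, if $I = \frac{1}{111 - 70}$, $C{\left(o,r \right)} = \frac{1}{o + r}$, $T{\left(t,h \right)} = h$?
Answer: $- \frac{32736143}{779} \approx -42023.0$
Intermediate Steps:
$I = \frac{1}{41} \approx 0.02439$
$d{\left(p,v \right)} = 6 + 2 p \left(\frac{1}{19} + v\right)$ ($d{\left(p,v \right)} = 6 + \left(p + p\right) \left(v + \frac{1}{14 + 5}\right) = 6 + 2 p \left(v + \frac{1}{19}\right) = 6 + 2 p \left(\frac{1}{19} + v\right)$)
$\left(-18287 + d{\left(I,76 \right)}\right) - 23746 = \left(-18287 + \left(6 + \frac{2}{19} \cdot \frac{1}{41} + 2 \cdot \frac{1}{41} \cdot 76\right)\right) - 23746 = \left(-18287 + \left(6 + \frac{2}{779} + \frac{152}{41}\right)\right) - 23746 = \left(-18287 + \frac{7564}{779}\right) - 23746 = - \frac{14238009}{779} - 23746 = - \frac{32736143}{779}$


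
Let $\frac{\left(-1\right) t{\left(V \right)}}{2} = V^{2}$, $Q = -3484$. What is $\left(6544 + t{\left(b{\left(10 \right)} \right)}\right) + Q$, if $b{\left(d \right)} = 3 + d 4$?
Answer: $-638$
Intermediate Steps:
$b{\left(d \right)} = 3 + 4 d$
$t{\left(V \right)} = - 2 V^{2}$
$\left(6544 + t{\left(b{\left(10 \right)} \right)}\right) + Q = \left(6544 - 2 \left(3 + 4 \cdot 10\right)^{2}\right) - 3484 = \left(6544 - 2 \left(3 + 40\right)^{2}\right) - 3484 = \left(6544 - 2 \cdot 43^{2}\right) - 3484 = \left(6544 - 3698\right) - 3484 = 2846 - 3484 = -638$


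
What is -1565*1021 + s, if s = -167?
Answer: -1598032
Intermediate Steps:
-1565*1021 + s = -1565*1021 - 167 = -1597865 - 167 = -1598032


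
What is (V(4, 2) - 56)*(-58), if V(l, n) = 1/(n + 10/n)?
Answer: 22678/7 ≈ 3239.7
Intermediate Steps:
(V(4, 2) - 56)*(-58) = (2/(10 + 2**2) - 56)*(-58) = (2/(10 + 4) - 56)*(-58) = (2/14 - 56)*(-58) = (2*(1/14) - 56)*(-58) = (1/7 - 56)*(-58) = -391/7*(-58) = 22678/7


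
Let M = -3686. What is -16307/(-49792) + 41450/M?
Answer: -1001885399/91766656 ≈ -10.918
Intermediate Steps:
-16307/(-49792) + 41450/M = -16307/(-49792) + 41450/(-3686) = -16307*(-1/49792) + 41450*(-1/3686) = 16307/49792 - 20725/1843 = -1001885399/91766656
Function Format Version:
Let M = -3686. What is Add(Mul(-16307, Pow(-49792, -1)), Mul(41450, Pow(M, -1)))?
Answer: Rational(-1001885399, 91766656) ≈ -10.918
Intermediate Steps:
Add(Mul(-16307, Pow(-49792, -1)), Mul(41450, Pow(M, -1))) = Add(Mul(-16307, Pow(-49792, -1)), Mul(41450, Pow(-3686, -1))) = Add(Mul(-16307, Rational(-1, 49792)), Mul(41450, Rational(-1, 3686))) = Add(Rational(16307, 49792), Rational(-20725, 1843)) = Rational(-1001885399, 91766656)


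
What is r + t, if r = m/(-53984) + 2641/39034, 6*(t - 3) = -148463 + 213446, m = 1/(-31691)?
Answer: 361730864622630077/33389819126048 ≈ 10834.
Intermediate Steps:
m = -1/31691 ≈ -3.1555e-5
t = 21667/2 (t = 3 + (-148463 + 213446)/6 = 3 + (⅙)*64983 = 3 + 21661/2 = 21667/2 ≈ 10834.)
r = 2259120589069/33389819126048 (r = -1/31691/(-53984) + 2641/39034 = -1/31691*(-1/53984) + 2641*(1/39034) = 1/1710806944 + 2641/39034 = 2259120589069/33389819126048 ≈ 0.067659)
r + t = 2259120589069/33389819126048 + 21667/2 = 361730864622630077/33389819126048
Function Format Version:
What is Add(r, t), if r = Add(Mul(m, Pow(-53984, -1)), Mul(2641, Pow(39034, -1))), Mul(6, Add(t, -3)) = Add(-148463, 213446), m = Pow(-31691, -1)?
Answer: Rational(361730864622630077, 33389819126048) ≈ 10834.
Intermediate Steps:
m = Rational(-1, 31691) ≈ -3.1555e-5
t = Rational(21667, 2) (t = Add(3, Mul(Rational(1, 6), Add(-148463, 213446))) = Add(3, Mul(Rational(1, 6), 64983)) = Add(3, Rational(21661, 2)) = Rational(21667, 2) ≈ 10834.)
r = Rational(2259120589069, 33389819126048) (r = Add(Mul(Rational(-1, 31691), Pow(-53984, -1)), Mul(2641, Pow(39034, -1))) = Add(Mul(Rational(-1, 31691), Rational(-1, 53984)), Mul(2641, Rational(1, 39034))) = Add(Rational(1, 1710806944), Rational(2641, 39034)) = Rational(2259120589069, 33389819126048) ≈ 0.067659)
Add(r, t) = Add(Rational(2259120589069, 33389819126048), Rational(21667, 2)) = Rational(361730864622630077, 33389819126048)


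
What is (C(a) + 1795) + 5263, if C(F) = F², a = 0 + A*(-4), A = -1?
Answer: 7074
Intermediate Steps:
a = 4 (a = 0 - 1*(-4) = 0 + 4 = 4)
(C(a) + 1795) + 5263 = (4² + 1795) + 5263 = (16 + 1795) + 5263 = 1811 + 5263 = 7074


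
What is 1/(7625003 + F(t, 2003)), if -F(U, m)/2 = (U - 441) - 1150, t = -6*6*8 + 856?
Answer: 1/7627049 ≈ 1.3111e-7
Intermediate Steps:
t = 568 (t = -36*8 + 856 = -288 + 856 = 568)
F(U, m) = 3182 - 2*U (F(U, m) = -2*((U - 441) - 1150) = -2*((-441 + U) - 1150) = -2*(-1591 + U) = 3182 - 2*U)
1/(7625003 + F(t, 2003)) = 1/(7625003 + (3182 - 2*568)) = 1/(7625003 + (3182 - 1136)) = 1/(7625003 + 2046) = 1/7627049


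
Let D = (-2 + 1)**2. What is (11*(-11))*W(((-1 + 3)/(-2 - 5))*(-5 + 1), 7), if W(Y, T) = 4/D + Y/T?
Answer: -24684/49 ≈ -503.75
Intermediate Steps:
D = 1 (D = (-1)**2 = 1)
W(Y, T) = 4 + Y/T (W(Y, T) = 4/1 + Y/T = 4*1 + Y/T = 4 + Y/T)
(11*(-11))*W(((-1 + 3)/(-2 - 5))*(-5 + 1), 7) = (11*(-11))*(4 + (((-1 + 3)/(-2 - 5))*(-5 + 1))/7) = -121*(4 + ((2/(-7))*(-4))*(1/7)) = -121*(4 + ((2*(-1/7))*(-4))*(1/7)) = -121*(4 - 2/7*(-4)*(1/7)) = -121*(4 + (8/7)*(1/7)) = -121*(4 + 8/49) = -121*204/49 = -24684/49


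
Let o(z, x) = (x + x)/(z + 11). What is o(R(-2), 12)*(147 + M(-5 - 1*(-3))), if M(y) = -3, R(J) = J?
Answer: 384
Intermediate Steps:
o(z, x) = 2*x/(11 + z) (o(z, x) = (2*x)/(11 + z) = 2*x/(11 + z))
o(R(-2), 12)*(147 + M(-5 - 1*(-3))) = (2*12/(11 - 2))*(147 - 3) = (2*12/9)*144 = (2*12*(⅑))*144 = (8/3)*144 = 384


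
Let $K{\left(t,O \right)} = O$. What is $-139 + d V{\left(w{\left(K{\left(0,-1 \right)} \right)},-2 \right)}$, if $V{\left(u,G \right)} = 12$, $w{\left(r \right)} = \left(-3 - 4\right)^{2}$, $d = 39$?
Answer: $329$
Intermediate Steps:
$w{\left(r \right)} = 49$ ($w{\left(r \right)} = \left(-7\right)^{2} = 49$)
$-139 + d V{\left(w{\left(K{\left(0,-1 \right)} \right)},-2 \right)} = -139 + 39 \cdot 12 = -139 + 468 = 329$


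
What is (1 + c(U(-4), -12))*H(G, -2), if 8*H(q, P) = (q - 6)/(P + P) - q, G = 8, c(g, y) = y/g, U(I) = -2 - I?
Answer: 85/16 ≈ 5.3125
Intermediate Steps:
H(q, P) = -q/8 + (-6 + q)/(16*P) (H(q, P) = ((q - 6)/(P + P) - q)/8 = ((-6 + q)/((2*P)) - q)/8 = ((-6 + q)*(1/(2*P)) - q)/8 = ((-6 + q)/(2*P) - q)/8 = (-q + (-6 + q)/(2*P))/8 = -q/8 + (-6 + q)/(16*P))
(1 + c(U(-4), -12))*H(G, -2) = (1 - 12/(-2 - 1*(-4)))*((1/16)*(-6 + 8 - 2*(-2)*8)/(-2)) = (1 - 12/(-2 + 4))*((1/16)*(-1/2)*(-6 + 8 + 32)) = (1 - 12/2)*((1/16)*(-1/2)*34) = (1 - 12*1/2)*(-17/16) = (1 - 6)*(-17/16) = -5*(-17/16) = 85/16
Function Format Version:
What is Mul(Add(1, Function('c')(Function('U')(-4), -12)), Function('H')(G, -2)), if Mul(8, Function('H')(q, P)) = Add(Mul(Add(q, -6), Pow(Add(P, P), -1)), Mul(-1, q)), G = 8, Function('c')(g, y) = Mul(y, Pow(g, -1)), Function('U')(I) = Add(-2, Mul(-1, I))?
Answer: Rational(85, 16) ≈ 5.3125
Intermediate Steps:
Function('H')(q, P) = Add(Mul(Rational(-1, 8), q), Mul(Rational(1, 16), Pow(P, -1), Add(-6, q))) (Function('H')(q, P) = Mul(Rational(1, 8), Add(Mul(Add(q, -6), Pow(Add(P, P), -1)), Mul(-1, q))) = Mul(Rational(1, 8), Add(Mul(Add(-6, q), Pow(Mul(2, P), -1)), Mul(-1, q))) = Mul(Rational(1, 8), Add(Mul(Add(-6, q), Mul(Rational(1, 2), Pow(P, -1))), Mul(-1, q))) = Mul(Rational(1, 8), Add(Mul(Rational(1, 2), Pow(P, -1), Add(-6, q)), Mul(-1, q))) = Mul(Rational(1, 8), Add(Mul(-1, q), Mul(Rational(1, 2), Pow(P, -1), Add(-6, q)))) = Add(Mul(Rational(-1, 8), q), Mul(Rational(1, 16), Pow(P, -1), Add(-6, q))))
Mul(Add(1, Function('c')(Function('U')(-4), -12)), Function('H')(G, -2)) = Mul(Add(1, Mul(-12, Pow(Add(-2, Mul(-1, -4)), -1))), Mul(Rational(1, 16), Pow(-2, -1), Add(-6, 8, Mul(-2, -2, 8)))) = Mul(Add(1, Mul(-12, Pow(Add(-2, 4), -1))), Mul(Rational(1, 16), Rational(-1, 2), Add(-6, 8, 32))) = Mul(Add(1, Mul(-12, Pow(2, -1))), Mul(Rational(1, 16), Rational(-1, 2), 34)) = Mul(Add(1, Mul(-12, Rational(1, 2))), Rational(-17, 16)) = Mul(Add(1, -6), Rational(-17, 16)) = Mul(-5, Rational(-17, 16)) = Rational(85, 16)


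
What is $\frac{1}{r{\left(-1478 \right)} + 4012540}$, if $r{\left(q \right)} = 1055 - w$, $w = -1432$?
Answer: $\frac{1}{4015027} \approx 2.4906 \cdot 10^{-7}$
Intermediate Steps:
$r{\left(q \right)} = 2487$ ($r{\left(q \right)} = 1055 - -1432 = 1055 + 1432 = 2487$)
$\frac{1}{r{\left(-1478 \right)} + 4012540} = \frac{1}{2487 + 4012540} = \frac{1}{4015027}$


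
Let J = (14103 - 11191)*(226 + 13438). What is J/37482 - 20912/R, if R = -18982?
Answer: 189017350840/177870831 ≈ 1062.7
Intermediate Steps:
J = 39789568 (J = 2912*13664 = 39789568)
J/37482 - 20912/R = 39789568/37482 - 20912/(-18982) = 39789568*(1/37482) - 20912*(-1/18982) = 19894784/18741 + 10456/9491 = 189017350840/177870831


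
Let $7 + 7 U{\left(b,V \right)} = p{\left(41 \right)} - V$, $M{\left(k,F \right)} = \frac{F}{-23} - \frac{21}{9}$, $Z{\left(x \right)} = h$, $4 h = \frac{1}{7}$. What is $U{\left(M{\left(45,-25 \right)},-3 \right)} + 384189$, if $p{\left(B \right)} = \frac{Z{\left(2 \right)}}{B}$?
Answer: $\frac{3087338213}{8036} \approx 3.8419 \cdot 10^{5}$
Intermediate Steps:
$h = \frac{1}{28}$ ($h = \frac{1}{4 \cdot 7} = \frac{1}{4} \cdot \frac{1}{7} = \frac{1}{28} \approx 0.035714$)
$Z{\left(x \right)} = \frac{1}{28}$
$M{\left(k,F \right)} = - \frac{7}{3} - \frac{F}{23}$ ($M{\left(k,F \right)} = F \left(- \frac{1}{23}\right) - \frac{7}{3} = - \frac{F}{23} - \frac{7}{3} = - \frac{7}{3} - \frac{F}{23}$)
$p{\left(B \right)} = \frac{1}{28 B}$
$U{\left(b,V \right)} = - \frac{8035}{8036} - \frac{V}{7}$ ($U{\left(b,V \right)} = -1 + \frac{\frac{1}{28 \cdot 41} - V}{7} = -1 + \frac{\frac{1}{28} \cdot \frac{1}{41} - V}{7} = -1 + \frac{\frac{1}{1148} - V}{7} = -1 - \left(- \frac{1}{8036} + \frac{V}{7}\right) = - \frac{8035}{8036} - \frac{V}{7}$)
$U{\left(M{\left(45,-25 \right)},-3 \right)} + 384189 = \left(- \frac{8035}{8036} - - \frac{3}{7}\right) + 384189 = \left(- \frac{8035}{8036} + \frac{3}{7}\right) + 384189 = - \frac{4591}{8036} + 384189 = \frac{3087338213}{8036}$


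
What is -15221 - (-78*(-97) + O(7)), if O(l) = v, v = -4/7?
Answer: -159505/7 ≈ -22786.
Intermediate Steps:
v = -4/7 (v = -4*⅐ = -4/7 ≈ -0.57143)
O(l) = -4/7
-15221 - (-78*(-97) + O(7)) = -15221 - (-78*(-97) - 4/7) = -15221 - (7566 - 4/7) = -15221 - 1*52958/7 = -15221 - 52958/7 = -159505/7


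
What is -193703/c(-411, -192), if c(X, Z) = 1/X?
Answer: 79611933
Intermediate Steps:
-193703/c(-411, -192) = -193703/(1/(-411)) = -193703/(-1/411) = -193703*(-411) = 79611933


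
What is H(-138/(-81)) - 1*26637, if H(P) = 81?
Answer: -26556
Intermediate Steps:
H(-138/(-81)) - 1*26637 = 81 - 1*26637 = 81 - 26637 = -26556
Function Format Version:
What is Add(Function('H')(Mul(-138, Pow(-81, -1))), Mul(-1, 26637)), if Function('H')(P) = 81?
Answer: -26556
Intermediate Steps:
Add(Function('H')(Mul(-138, Pow(-81, -1))), Mul(-1, 26637)) = Add(81, Mul(-1, 26637)) = Add(81, -26637) = -26556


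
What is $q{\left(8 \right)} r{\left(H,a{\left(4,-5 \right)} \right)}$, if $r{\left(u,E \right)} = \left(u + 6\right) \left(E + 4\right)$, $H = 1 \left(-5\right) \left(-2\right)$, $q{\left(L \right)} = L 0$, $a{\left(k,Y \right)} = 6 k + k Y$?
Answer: $0$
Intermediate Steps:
$a{\left(k,Y \right)} = 6 k + Y k$
$q{\left(L \right)} = 0$
$H = 10$ ($H = \left(-5\right) \left(-2\right) = 10$)
$r{\left(u,E \right)} = \left(4 + E\right) \left(6 + u\right)$ ($r{\left(u,E \right)} = \left(6 + u\right) \left(4 + E\right) = \left(4 + E\right) \left(6 + u\right)$)
$q{\left(8 \right)} r{\left(H,a{\left(4,-5 \right)} \right)} = 0 \left(24 + 4 \cdot 10 + 6 \cdot 4 \left(6 - 5\right) + 4 \left(6 - 5\right) 10\right) = 0 \left(24 + 40 + 6 \cdot 4 \cdot 1 + 4 \cdot 1 \cdot 10\right) = 0 \left(24 + 40 + 6 \cdot 4 + 4 \cdot 10\right) = 0 \left(24 + 40 + 24 + 40\right) = 0 \cdot 128 = 0$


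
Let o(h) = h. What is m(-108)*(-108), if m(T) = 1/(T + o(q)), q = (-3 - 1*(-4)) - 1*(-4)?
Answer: 108/103 ≈ 1.0485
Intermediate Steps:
q = 5 (q = (-3 + 4) + 4 = 1 + 4 = 5)
m(T) = 1/(5 + T) (m(T) = 1/(T + 5) = 1/(5 + T))
m(-108)*(-108) = -108/(5 - 108) = -108/(-103) = -1/103*(-108) = 108/103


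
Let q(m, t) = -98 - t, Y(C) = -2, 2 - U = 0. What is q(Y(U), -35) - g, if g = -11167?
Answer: 11104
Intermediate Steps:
U = 2 (U = 2 - 1*0 = 2 + 0 = 2)
q(Y(U), -35) - g = (-98 - 1*(-35)) - 1*(-11167) = (-98 + 35) + 11167 = -63 + 11167 = 11104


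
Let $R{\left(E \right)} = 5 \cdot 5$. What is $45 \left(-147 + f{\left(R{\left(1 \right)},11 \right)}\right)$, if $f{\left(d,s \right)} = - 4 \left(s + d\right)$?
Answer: $-13095$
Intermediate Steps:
$R{\left(E \right)} = 25$
$f{\left(d,s \right)} = - 4 d - 4 s$ ($f{\left(d,s \right)} = - 4 \left(d + s\right) = - 4 d - 4 s$)
$45 \left(-147 + f{\left(R{\left(1 \right)},11 \right)}\right) = 45 \left(-147 - 144\right) = 45 \left(-291\right) = -13095$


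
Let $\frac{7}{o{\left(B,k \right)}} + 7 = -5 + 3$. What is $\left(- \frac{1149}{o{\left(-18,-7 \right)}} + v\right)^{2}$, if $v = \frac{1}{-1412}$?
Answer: $\frac{213203364205225}{97693456} \approx 2.1824 \cdot 10^{6}$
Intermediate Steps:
$o{\left(B,k \right)} = - \frac{7}{9}$ ($o{\left(B,k \right)} = \frac{7}{-7 + \left(-5 + 3\right)} = \frac{7}{-7 - 2} = \frac{7}{-9} = 7 \left(- \frac{1}{9}\right) = - \frac{7}{9}$)
$v = - \frac{1}{1412} \approx -0.00070821$
$\left(- \frac{1149}{o{\left(-18,-7 \right)}} + v\right)^{2} = \left(- \frac{1149}{- \frac{7}{9}} - \frac{1}{1412}\right)^{2} = \left(\left(-1149\right) \left(- \frac{9}{7}\right) - \frac{1}{1412}\right)^{2} = \left(\frac{10341}{7} - \frac{1}{1412}\right)^{2} = \left(\frac{14601485}{9884}\right)^{2} = \frac{213203364205225}{97693456}$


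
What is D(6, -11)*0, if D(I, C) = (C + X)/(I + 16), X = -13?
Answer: 0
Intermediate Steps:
D(I, C) = (-13 + C)/(16 + I) (D(I, C) = (C - 13)/(I + 16) = (-13 + C)/(16 + I))
D(6, -11)*0 = ((-13 - 11)/(16 + 6))*0 = (-24/22)*0 = ((1/22)*(-24))*0 = -12/11*0 = 0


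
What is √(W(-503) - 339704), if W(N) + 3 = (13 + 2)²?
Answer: I*√339482 ≈ 582.65*I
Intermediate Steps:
W(N) = 222 (W(N) = -3 + (13 + 2)² = -3 + 15² = -3 + 225 = 222)
√(W(-503) - 339704) = √(222 - 339704) = √(-339482) = I*√339482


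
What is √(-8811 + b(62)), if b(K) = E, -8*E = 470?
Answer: I*√35479/2 ≈ 94.179*I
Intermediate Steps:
E = -235/4 (E = -⅛*470 = -235/4 ≈ -58.750)
b(K) = -235/4
√(-8811 + b(62)) = √(-8811 - 235/4) = √(-35479/4) = I*√35479/2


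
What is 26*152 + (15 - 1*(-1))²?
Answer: 4208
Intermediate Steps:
26*152 + (15 - 1*(-1))² = 3952 + (15 + 1)² = 3952 + 16² = 3952 + 256 = 4208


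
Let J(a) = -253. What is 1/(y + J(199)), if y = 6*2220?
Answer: 1/13067 ≈ 7.6529e-5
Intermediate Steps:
y = 13320
1/(y + J(199)) = 1/(13320 - 253) = 1/13067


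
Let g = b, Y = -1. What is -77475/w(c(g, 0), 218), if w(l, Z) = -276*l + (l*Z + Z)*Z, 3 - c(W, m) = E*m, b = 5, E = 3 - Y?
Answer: -77475/189268 ≈ -0.40934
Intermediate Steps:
E = 4 (E = 3 - 1*(-1) = 3 + 1 = 4)
g = 5
c(W, m) = 3 - 4*m
w(l, Z) = -276*l + Z*(Z + Z*l) (w(l, Z) = -276*l + (Z*l + Z)*Z = -276*l + (Z + Z*l)*Z = -276*l + Z*(Z + Z*l))
-77475/w(c(g, 0), 218) = -77475/(218² - 276*(3 - 4*0) + (3 - 4*0)*218²) = -77475/(47524 - 276*(3 + 0) + (3 + 0)*47524) = -77475/(47524 - 276*3 + 3*47524) = -77475/(47524 - 828 + 142572) = -77475/189268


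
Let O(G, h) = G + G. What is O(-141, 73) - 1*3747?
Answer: -4029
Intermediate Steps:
O(G, h) = 2*G
O(-141, 73) - 1*3747 = 2*(-141) - 1*3747 = -282 - 3747 = -4029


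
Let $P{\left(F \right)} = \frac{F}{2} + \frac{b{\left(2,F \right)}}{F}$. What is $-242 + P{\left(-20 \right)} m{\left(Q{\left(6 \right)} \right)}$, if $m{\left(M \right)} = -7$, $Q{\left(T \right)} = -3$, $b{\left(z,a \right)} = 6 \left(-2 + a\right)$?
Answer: $- \frac{1091}{5} \approx -218.2$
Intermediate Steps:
$b{\left(z,a \right)} = -12 + 6 a$
$P{\left(F \right)} = \frac{F}{2} + \frac{-12 + 6 F}{F}$
$-242 + P{\left(-20 \right)} m{\left(Q{\left(6 \right)} \right)} = -242 + \left(6 + \frac{1}{2} \left(-20\right) - \frac{12}{-20}\right) \left(-7\right) = -242 + \left(6 - 10 - - \frac{3}{5}\right) \left(-7\right) = -242 + \left(6 - 10 + \frac{3}{5}\right) \left(-7\right) = -242 - - \frac{119}{5} = -242 + \frac{119}{5} = - \frac{1091}{5}$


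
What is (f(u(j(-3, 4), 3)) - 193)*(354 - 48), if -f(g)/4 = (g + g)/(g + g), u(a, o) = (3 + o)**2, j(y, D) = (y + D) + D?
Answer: -60282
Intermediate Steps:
j(y, D) = y + 2*D (j(y, D) = (D + y) + D = y + 2*D)
f(g) = -4 (f(g) = -4*(g + g)/(g + g) = -4*2*g/(2*g) = -4*2*g*1/(2*g) = -4*1 = -4)
(f(u(j(-3, 4), 3)) - 193)*(354 - 48) = (-4 - 193)*(354 - 48) = -197*306 = -60282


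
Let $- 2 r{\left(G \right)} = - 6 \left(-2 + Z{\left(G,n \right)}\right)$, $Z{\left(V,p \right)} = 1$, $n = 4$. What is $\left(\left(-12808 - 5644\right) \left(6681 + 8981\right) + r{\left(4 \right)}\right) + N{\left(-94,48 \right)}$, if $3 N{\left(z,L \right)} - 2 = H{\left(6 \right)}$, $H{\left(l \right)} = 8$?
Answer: $- \frac{866985671}{3} \approx -2.89 \cdot 10^{8}$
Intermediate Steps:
$N{\left(z,L \right)} = \frac{10}{3}$ ($N{\left(z,L \right)} = \frac{2}{3} + \frac{1}{3} \cdot 8 = \frac{2}{3} + \frac{8}{3} = \frac{10}{3}$)
$r{\left(G \right)} = -3$ ($r{\left(G \right)} = - \frac{\left(-6\right) \left(-2 + 1\right)}{2} = - \frac{\left(-6\right) \left(-1\right)}{2} = \left(- \frac{1}{2}\right) 6 = -3$)
$\left(\left(-12808 - 5644\right) \left(6681 + 8981\right) + r{\left(4 \right)}\right) + N{\left(-94,48 \right)} = \left(\left(-12808 - 5644\right) \left(6681 + 8981\right) - 3\right) + \frac{10}{3} = \left(\left(-18452\right) 15662 - 3\right) + \frac{10}{3} = \left(-288995224 - 3\right) + \frac{10}{3} = -288995227 + \frac{10}{3} = - \frac{866985671}{3}$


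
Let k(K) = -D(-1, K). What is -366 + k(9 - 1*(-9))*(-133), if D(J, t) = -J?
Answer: -233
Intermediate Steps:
k(K) = -1 (k(K) = -(-1)*(-1) = -1*1 = -1)
-366 + k(9 - 1*(-9))*(-133) = -366 - 1*(-133) = -366 + 133 = -233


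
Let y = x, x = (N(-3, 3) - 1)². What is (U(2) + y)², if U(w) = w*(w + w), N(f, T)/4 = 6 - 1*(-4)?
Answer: 2337841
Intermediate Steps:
N(f, T) = 40 (N(f, T) = 4*(6 - 1*(-4)) = 4*(6 + 4) = 4*10 = 40)
U(w) = 2*w² (U(w) = w*(2*w) = 2*w²)
x = 1521 (x = (40 - 1)² = 39² = 1521)
y = 1521
(U(2) + y)² = (2*2² + 1521)² = (2*4 + 1521)² = (8 + 1521)² = 1529² = 2337841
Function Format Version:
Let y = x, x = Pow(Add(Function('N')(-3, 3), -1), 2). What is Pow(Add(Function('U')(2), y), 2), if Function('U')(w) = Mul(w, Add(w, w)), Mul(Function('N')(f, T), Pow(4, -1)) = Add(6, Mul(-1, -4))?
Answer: 2337841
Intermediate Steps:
Function('N')(f, T) = 40 (Function('N')(f, T) = Mul(4, Add(6, Mul(-1, -4))) = Mul(4, Add(6, 4)) = Mul(4, 10) = 40)
Function('U')(w) = Mul(2, Pow(w, 2)) (Function('U')(w) = Mul(w, Mul(2, w)) = Mul(2, Pow(w, 2)))
x = 1521 (x = Pow(Add(40, -1), 2) = Pow(39, 2) = 1521)
y = 1521
Pow(Add(Function('U')(2), y), 2) = Pow(Add(Mul(2, Pow(2, 2)), 1521), 2) = Pow(Add(Mul(2, 4), 1521), 2) = Pow(Add(8, 1521), 2) = Pow(1529, 2) = 2337841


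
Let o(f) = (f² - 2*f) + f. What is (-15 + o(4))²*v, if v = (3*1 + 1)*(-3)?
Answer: -108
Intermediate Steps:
o(f) = f² - f
v = -12 (v = (3 + 1)*(-3) = 4*(-3) = -12)
(-15 + o(4))²*v = (-15 + 4*(-1 + 4))²*(-12) = (-15 + 4*3)²*(-12) = (-15 + 12)²*(-12) = (-3)²*(-12) = 9*(-12) = -108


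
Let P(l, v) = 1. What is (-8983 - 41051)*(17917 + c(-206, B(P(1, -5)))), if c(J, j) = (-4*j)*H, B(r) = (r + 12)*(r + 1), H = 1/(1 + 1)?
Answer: -893857410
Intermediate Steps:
H = 1/2 ≈ 0.50000
B(r) = (1 + r)*(12 + r) (B(r) = (12 + r)*(1 + r) = (1 + r)*(12 + r))
c(J, j) = -2*j (c(J, j) = -4*j*(1/2) = -2*j)
(-8983 - 41051)*(17917 + c(-206, B(P(1, -5)))) = (-8983 - 41051)*(17917 - 2*(12 + 1**2 + 13*1)) = -50034*(17917 - 2*(12 + 1 + 13)) = -50034*(17917 - 2*26) = -50034*(17917 - 52) = -50034*17865 = -893857410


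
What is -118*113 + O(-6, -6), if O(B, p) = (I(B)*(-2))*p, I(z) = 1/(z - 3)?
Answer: -40006/3 ≈ -13335.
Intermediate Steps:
I(z) = 1/(-3 + z)
O(B, p) = -2*p/(-3 + B) (O(B, p) = (-2/(-3 + B))*p = -2*p/(-3 + B))
-118*113 + O(-6, -6) = -118*113 - 2*(-6)/(-3 - 6) = -13334 - 2*(-6)/(-9) = -13334 - 2*(-6)*(-⅑) = -13334 - 4/3 = -40006/3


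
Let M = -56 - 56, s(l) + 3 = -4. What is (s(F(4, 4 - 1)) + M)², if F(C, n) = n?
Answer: 14161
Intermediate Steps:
s(l) = -7 (s(l) = -3 - 4 = -7)
M = -112
(s(F(4, 4 - 1)) + M)² = (-7 - 112)² = (-119)² = 14161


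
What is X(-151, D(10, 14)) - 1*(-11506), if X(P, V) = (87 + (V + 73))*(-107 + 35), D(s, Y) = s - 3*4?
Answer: 130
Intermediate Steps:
D(s, Y) = -12 + s (D(s, Y) = s - 12 = -12 + s)
X(P, V) = -11520 - 72*V (X(P, V) = (87 + (73 + V))*(-72) = (160 + V)*(-72) = -11520 - 72*V)
X(-151, D(10, 14)) - 1*(-11506) = (-11520 - 72*(-12 + 10)) - 1*(-11506) = (-11520 - 72*(-2)) + 11506 = (-11520 + 144) + 11506 = -11376 + 11506 = 130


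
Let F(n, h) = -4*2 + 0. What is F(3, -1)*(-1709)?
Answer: 13672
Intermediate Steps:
F(n, h) = -8 (F(n, h) = -8 + 0 = -8)
F(3, -1)*(-1709) = -8*(-1709) = 13672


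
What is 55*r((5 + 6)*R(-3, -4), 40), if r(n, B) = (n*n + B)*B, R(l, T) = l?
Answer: 2483800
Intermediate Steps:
r(n, B) = B*(B + n²) (r(n, B) = (n² + B)*B = (B + n²)*B = B*(B + n²))
55*r((5 + 6)*R(-3, -4), 40) = 55*(40*(40 + ((5 + 6)*(-3))²)) = 55*(40*(40 + (11*(-3))²)) = 55*(40*(40 + (-33)²)) = 55*(40*(40 + 1089)) = 55*(40*1129) = 55*45160 = 2483800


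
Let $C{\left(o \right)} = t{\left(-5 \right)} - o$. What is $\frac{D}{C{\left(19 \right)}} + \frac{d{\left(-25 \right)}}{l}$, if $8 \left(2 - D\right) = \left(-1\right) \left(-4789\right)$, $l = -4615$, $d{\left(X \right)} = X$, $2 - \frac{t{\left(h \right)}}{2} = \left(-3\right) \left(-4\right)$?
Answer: $\frac{113001}{7384} \approx 15.303$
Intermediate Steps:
$t{\left(h \right)} = -20$ ($t{\left(h \right)} = 4 - 2 \left(\left(-3\right) \left(-4\right)\right) = 4 - 24 = -20$)
$C{\left(o \right)} = -20 - o$
$D = - \frac{4773}{8}$ ($D = 2 - \frac{\left(-1\right) \left(-4789\right)}{8} = 2 - \frac{4789}{8} = - \frac{4773}{8} \approx -596.63$)
$\frac{D}{C{\left(19 \right)}} + \frac{d{\left(-25 \right)}}{l} = - \frac{4773}{8 \left(-20 - 19\right)} - \frac{25}{-4615} = - \frac{4773}{8 \left(-20 - 19\right)} - - \frac{5}{923} = - \frac{4773}{8 \left(-39\right)} + \frac{5}{923} = \left(- \frac{4773}{8}\right) \left(- \frac{1}{39}\right) + \frac{5}{923} = \frac{1591}{104} + \frac{5}{923} = \frac{113001}{7384}$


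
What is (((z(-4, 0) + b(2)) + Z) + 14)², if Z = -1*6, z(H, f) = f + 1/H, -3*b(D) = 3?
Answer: 729/16 ≈ 45.563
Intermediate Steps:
b(D) = -1 (b(D) = -⅓*3 = -1)
Z = -6
(((z(-4, 0) + b(2)) + Z) + 14)² = ((((0 + 1/(-4)) - 1) - 6) + 14)² = ((((0 - ¼) - 1) - 6) + 14)² = (((-¼ - 1) - 6) + 14)² = ((-5/4 - 6) + 14)² = (-29/4 + 14)² = (27/4)² = 729/16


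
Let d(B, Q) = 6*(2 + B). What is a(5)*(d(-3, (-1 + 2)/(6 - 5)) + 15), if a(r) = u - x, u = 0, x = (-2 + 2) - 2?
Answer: 18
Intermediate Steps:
x = -2 (x = 0 - 2 = -2)
a(r) = 2 (a(r) = 0 - 1*(-2) = 0 + 2 = 2)
d(B, Q) = 12 + 6*B
a(5)*(d(-3, (-1 + 2)/(6 - 5)) + 15) = 2*((12 + 6*(-3)) + 15) = 2*((12 - 18) + 15) = 2*(-6 + 15) = 2*9 = 18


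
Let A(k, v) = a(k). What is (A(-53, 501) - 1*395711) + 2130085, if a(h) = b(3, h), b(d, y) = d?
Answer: 1734377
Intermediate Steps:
a(h) = 3
A(k, v) = 3
(A(-53, 501) - 1*395711) + 2130085 = (3 - 1*395711) + 2130085 = (3 - 395711) + 2130085 = -395708 + 2130085 = 1734377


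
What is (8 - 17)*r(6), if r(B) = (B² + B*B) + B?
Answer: -702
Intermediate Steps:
r(B) = B + 2*B² (r(B) = (B² + B²) + B = 2*B² + B = B + 2*B²)
(8 - 17)*r(6) = (8 - 17)*(6*(1 + 2*6)) = -54*(1 + 12) = -54*13 = -9*78 = -702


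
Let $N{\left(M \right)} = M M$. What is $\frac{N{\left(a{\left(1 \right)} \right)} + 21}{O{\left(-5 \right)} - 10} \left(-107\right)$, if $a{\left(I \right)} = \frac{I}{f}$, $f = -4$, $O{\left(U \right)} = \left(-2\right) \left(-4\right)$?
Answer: $\frac{36059}{32} \approx 1126.8$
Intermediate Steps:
$O{\left(U \right)} = 8$
$a{\left(I \right)} = - \frac{I}{4}$ ($a{\left(I \right)} = \frac{I}{-4} = I \left(- \frac{1}{4}\right) = - \frac{I}{4}$)
$N{\left(M \right)} = M^{2}$
$\frac{N{\left(a{\left(1 \right)} \right)} + 21}{O{\left(-5 \right)} - 10} \left(-107\right) = \frac{\left(\left(- \frac{1}{4}\right) 1\right)^{2} + 21}{8 - 10} \left(-107\right) = \frac{\left(- \frac{1}{4}\right)^{2} + 21}{-2} \left(-107\right) = \left(\frac{1}{16} + 21\right) \left(- \frac{1}{2}\right) \left(-107\right) = \frac{337}{16} \left(- \frac{1}{2}\right) \left(-107\right) = \left(- \frac{337}{32}\right) \left(-107\right) = \frac{36059}{32}$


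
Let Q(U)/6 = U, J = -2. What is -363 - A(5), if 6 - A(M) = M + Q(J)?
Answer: -376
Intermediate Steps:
Q(U) = 6*U
A(M) = 18 - M (A(M) = 6 - (M + 6*(-2)) = 6 - (M - 12) = 6 - (-12 + M) = 6 + (12 - M) = 18 - M)
-363 - A(5) = -363 - (18 - 1*5) = -363 - (18 - 5) = -363 - 1*13 = -363 - 13 = -376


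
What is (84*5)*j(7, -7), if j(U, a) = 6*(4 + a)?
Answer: -7560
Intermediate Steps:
j(U, a) = 24 + 6*a
(84*5)*j(7, -7) = (84*5)*(24 + 6*(-7)) = 420*(24 - 42) = 420*(-18) = -7560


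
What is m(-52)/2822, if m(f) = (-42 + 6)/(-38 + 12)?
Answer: 9/18343 ≈ 0.00049065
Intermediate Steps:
m(f) = 18/13 (m(f) = -36/(-26) = -36*(-1/26) = 18/13)
m(-52)/2822 = (18/13)/2822 = (18/13)*(1/2822) = 9/18343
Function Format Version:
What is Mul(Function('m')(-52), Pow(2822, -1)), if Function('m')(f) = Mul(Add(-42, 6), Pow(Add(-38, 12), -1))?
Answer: Rational(9, 18343) ≈ 0.00049065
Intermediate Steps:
Function('m')(f) = Rational(18, 13) (Function('m')(f) = Mul(-36, Pow(-26, -1)) = Mul(-36, Rational(-1, 26)) = Rational(18, 13))
Mul(Function('m')(-52), Pow(2822, -1)) = Mul(Rational(18, 13), Pow(2822, -1)) = Mul(Rational(18, 13), Rational(1, 2822)) = Rational(9, 18343)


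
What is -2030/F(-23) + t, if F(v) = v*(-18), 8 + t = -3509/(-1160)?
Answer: -81793/8280 ≈ -9.8784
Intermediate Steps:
t = -199/40 (t = -8 - 3509/(-1160) = -8 - 3509*(-1/1160) = -8 + 121/40 = -199/40 ≈ -4.9750)
F(v) = -18*v
-2030/F(-23) + t = -2030/((-18*(-23))) - 199/40 = -2030/414 - 199/40 = -2030*1/414 - 199/40 = -1015/207 - 199/40 = -81793/8280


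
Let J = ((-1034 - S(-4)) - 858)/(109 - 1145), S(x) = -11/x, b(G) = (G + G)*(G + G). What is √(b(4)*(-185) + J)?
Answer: I*√12705861679/1036 ≈ 108.8*I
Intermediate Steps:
b(G) = 4*G² (b(G) = (2*G)*(2*G) = 4*G²)
J = 7579/4144 (J = ((-1034 - (-11)/(-4)) - 858)/(109 - 1145) = ((-1034 - (-11)*(-1)/4) - 858)/(-1036) = ((-1034 - 1*11/4) - 858)*(-1/1036) = ((-1034 - 11/4) - 858)*(-1/1036) = (-4147/4 - 858)*(-1/1036) = -7579/4*(-1/1036) = 7579/4144 ≈ 1.8289)
√(b(4)*(-185) + J) = √((4*4²)*(-185) + 7579/4144) = √((4*16)*(-185) + 7579/4144) = √(64*(-185) + 7579/4144) = √(-11840 + 7579/4144) = √(-49057381/4144) = I*√12705861679/1036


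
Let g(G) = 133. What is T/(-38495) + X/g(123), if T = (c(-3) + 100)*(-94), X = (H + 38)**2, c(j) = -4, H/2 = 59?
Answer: 938014512/5119835 ≈ 183.21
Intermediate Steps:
H = 118 (H = 2*59 = 118)
X = 24336 (X = (118 + 38)**2 = 156**2 = 24336)
T = -9024 (T = (-4 + 100)*(-94) = 96*(-94) = -9024)
T/(-38495) + X/g(123) = -9024/(-38495) + 24336/133 = -9024*(-1/38495) + 24336*(1/133) = 9024/38495 + 24336/133 = 938014512/5119835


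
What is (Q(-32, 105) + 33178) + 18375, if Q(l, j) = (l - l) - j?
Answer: 51448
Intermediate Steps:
Q(l, j) = -j (Q(l, j) = 0 - j = -j)
(Q(-32, 105) + 33178) + 18375 = (-1*105 + 33178) + 18375 = (-105 + 33178) + 18375 = 33073 + 18375 = 51448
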